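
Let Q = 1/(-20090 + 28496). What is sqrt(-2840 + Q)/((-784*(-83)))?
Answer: I*sqrt(22297418426)/182331744 ≈ 0.00081896*I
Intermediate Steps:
Q = 1/8406 ≈ 0.00011896
sqrt(-2840 + Q)/((-784*(-83))) = sqrt(-2840 + 1/8406)/((-784*(-83))) = sqrt(-23873039/8406)/65072 = (I*sqrt(22297418426)/2802)*(1/65072) = I*sqrt(22297418426)/182331744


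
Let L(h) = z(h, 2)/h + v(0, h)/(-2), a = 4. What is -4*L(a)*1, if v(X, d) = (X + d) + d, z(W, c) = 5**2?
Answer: -9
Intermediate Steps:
z(W, c) = 25
v(X, d) = X + 2*d
L(h) = -h + 25/h (L(h) = 25/h + (0 + 2*h)/(-2) = 25/h + (2*h)*(-1/2) = 25/h - h = -h + 25/h)
-4*L(a)*1 = -4*(-1*4 + 25/4)*1 = -4*(-4 + 25*(1/4))*1 = -4*(-4 + 25/4)*1 = -4*9/4*1 = -9*1 = -9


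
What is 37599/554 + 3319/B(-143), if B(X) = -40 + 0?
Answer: -167383/11080 ≈ -15.107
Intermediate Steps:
B(X) = -40
37599/554 + 3319/B(-143) = 37599/554 + 3319/(-40) = 37599*(1/554) + 3319*(-1/40) = 37599/554 - 3319/40 = -167383/11080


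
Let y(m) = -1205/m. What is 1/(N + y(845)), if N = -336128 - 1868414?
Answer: -169/372567839 ≈ -4.5361e-7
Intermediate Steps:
N = -2204542
1/(N + y(845)) = 1/(-2204542 - 1205/845) = 1/(-2204542 - 1205*1/845) = 1/(-2204542 - 241/169) = 1/(-372567839/169) = -169/372567839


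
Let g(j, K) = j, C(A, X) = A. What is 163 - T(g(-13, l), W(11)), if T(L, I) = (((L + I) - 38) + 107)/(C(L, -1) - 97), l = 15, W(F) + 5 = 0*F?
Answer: 17981/110 ≈ 163.46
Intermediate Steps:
W(F) = -5 (W(F) = -5 + 0*F = -5 + 0 = -5)
T(L, I) = (69 + I + L)/(-97 + L) (T(L, I) = (((L + I) - 38) + 107)/(L - 97) = (((I + L) - 38) + 107)/(-97 + L) = ((-38 + I + L) + 107)/(-97 + L) = (69 + I + L)/(-97 + L))
163 - T(g(-13, l), W(11)) = 163 - (69 - 5 - 13)/(-97 - 13) = 163 - 51/(-110) = 163 - (-1)*51/110 = 163 - 1*(-51/110) = 163 + 51/110 = 17981/110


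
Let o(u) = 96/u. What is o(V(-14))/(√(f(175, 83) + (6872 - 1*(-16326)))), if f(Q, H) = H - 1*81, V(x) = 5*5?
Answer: 12*√58/3625 ≈ 0.025211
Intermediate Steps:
V(x) = 25
f(Q, H) = -81 + H (f(Q, H) = H - 81 = -81 + H)
o(V(-14))/(√(f(175, 83) + (6872 - 1*(-16326)))) = (96/25)/(√((-81 + 83) + (6872 - 1*(-16326)))) = (96*(1/25))/(√(2 + (6872 + 16326))) = 96/(25*(√(2 + 23198))) = 96/(25*(√23200)) = 96/(25*((20*√58))) = 96*(√58/1160)/25 = 12*√58/3625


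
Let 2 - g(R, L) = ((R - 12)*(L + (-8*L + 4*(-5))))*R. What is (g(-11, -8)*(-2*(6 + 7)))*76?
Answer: 17993456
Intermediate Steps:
g(R, L) = 2 - R*(-20 - 7*L)*(-12 + R) (g(R, L) = 2 - (R - 12)*(L + (-8*L + 4*(-5)))*R = 2 - (-12 + R)*(L + (-8*L - 20))*R = 2 - (-12 + R)*(L + (-20 - 8*L))*R = 2 - (-12 + R)*(-20 - 7*L)*R = 2 - (-20 - 7*L)*(-12 + R)*R = 2 - R*(-20 - 7*L)*(-12 + R))
(g(-11, -8)*(-2*(6 + 7)))*76 = ((2 - 240*(-11) + 20*(-11)² - 84*(-8)*(-11) + 7*(-8)*(-11)²)*(-2*(6 + 7)))*76 = ((2 + 2640 + 20*121 - 7392 + 7*(-8)*121)*(-2*13))*76 = ((2 + 2640 + 2420 - 7392 - 6776)*(-26))*76 = -9106*(-26)*76 = 236756*76 = 17993456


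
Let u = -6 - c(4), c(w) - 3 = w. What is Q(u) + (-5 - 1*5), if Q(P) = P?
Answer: -23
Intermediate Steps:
c(w) = 3 + w
u = -13 (u = -6 - (3 + 4) = -6 - 1*7 = -6 - 7 = -13)
Q(u) + (-5 - 1*5) = -13 + (-5 - 1*5) = -13 + (-5 - 5) = -13 - 10 = -23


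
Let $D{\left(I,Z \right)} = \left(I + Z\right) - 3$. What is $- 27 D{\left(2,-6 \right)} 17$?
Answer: $3213$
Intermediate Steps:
$D{\left(I,Z \right)} = -3 + I + Z$
$- 27 D{\left(2,-6 \right)} 17 = - 27 \left(-3 + 2 - 6\right) 17 = \left(-27\right) \left(-7\right) 17 = 189 \cdot 17 = 3213$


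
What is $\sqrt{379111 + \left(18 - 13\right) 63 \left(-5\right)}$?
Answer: $8 \sqrt{5899} \approx 614.44$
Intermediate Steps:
$\sqrt{379111 + \left(18 - 13\right) 63 \left(-5\right)} = \sqrt{379111 + 5 \cdot 63 \left(-5\right)} = \sqrt{379111 + 315 \left(-5\right)} = \sqrt{379111 - 1575} = \sqrt{377536} = 8 \sqrt{5899}$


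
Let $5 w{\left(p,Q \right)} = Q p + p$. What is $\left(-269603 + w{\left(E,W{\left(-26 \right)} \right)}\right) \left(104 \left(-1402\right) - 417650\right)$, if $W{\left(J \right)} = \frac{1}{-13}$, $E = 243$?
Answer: $\frac{9872504822782}{65} \approx 1.5188 \cdot 10^{11}$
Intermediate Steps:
$W{\left(J \right)} = - \frac{1}{13}$
$w{\left(p,Q \right)} = \frac{p}{5} + \frac{Q p}{5}$ ($w{\left(p,Q \right)} = \frac{Q p + p}{5} = \frac{p + Q p}{5} = \frac{p}{5} + \frac{Q p}{5}$)
$\left(-269603 + w{\left(E,W{\left(-26 \right)} \right)}\right) \left(104 \left(-1402\right) - 417650\right) = \left(-269603 + \frac{1}{5} \cdot 243 \left(1 - \frac{1}{13}\right)\right) \left(104 \left(-1402\right) - 417650\right) = \left(-269603 + \frac{1}{5} \cdot 243 \cdot \frac{12}{13}\right) \left(-145808 - 417650\right) = \left(-269603 + \frac{2916}{65}\right) \left(-563458\right) = \left(- \frac{17521279}{65}\right) \left(-563458\right) = \frac{9872504822782}{65}$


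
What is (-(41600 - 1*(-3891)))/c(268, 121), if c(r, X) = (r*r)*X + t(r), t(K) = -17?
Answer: -45491/8690687 ≈ -0.0052345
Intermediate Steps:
c(r, X) = -17 + X*r**2 (c(r, X) = (r*r)*X - 17 = r**2*X - 17 = X*r**2 - 17 = -17 + X*r**2)
(-(41600 - 1*(-3891)))/c(268, 121) = (-(41600 - 1*(-3891)))/(-17 + 121*268**2) = (-(41600 + 3891))/(-17 + 121*71824) = (-1*45491)/(-17 + 8690704) = -45491/8690687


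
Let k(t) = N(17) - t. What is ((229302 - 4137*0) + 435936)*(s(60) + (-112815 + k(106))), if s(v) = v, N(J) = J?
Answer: -75068116872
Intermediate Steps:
k(t) = 17 - t
((229302 - 4137*0) + 435936)*(s(60) + (-112815 + k(106))) = ((229302 - 4137*0) + 435936)*(60 + (-112815 + (17 - 1*106))) = ((229302 + 0) + 435936)*(60 + (-112815 + (17 - 106))) = (229302 + 435936)*(60 + (-112815 - 89)) = 665238*(60 - 112904) = 665238*(-112844) = -75068116872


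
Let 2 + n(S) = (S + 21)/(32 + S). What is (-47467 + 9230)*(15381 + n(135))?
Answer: -98209784413/167 ≈ -5.8808e+8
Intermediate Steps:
n(S) = -2 + (21 + S)/(32 + S) (n(S) = -2 + (S + 21)/(32 + S) = -2 + (21 + S)/(32 + S))
(-47467 + 9230)*(15381 + n(135)) = (-47467 + 9230)*(15381 + (-43 - 1*135)/(32 + 135)) = -38237*(15381 + (-43 - 135)/167) = -38237*(15381 + (1/167)*(-178)) = -38237*(15381 - 178/167) = -38237*2568449/167 = -98209784413/167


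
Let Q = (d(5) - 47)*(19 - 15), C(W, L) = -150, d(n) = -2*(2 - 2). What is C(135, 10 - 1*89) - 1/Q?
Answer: -28199/188 ≈ -149.99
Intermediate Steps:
d(n) = 0 (d(n) = -2*0 = 0)
Q = -188 (Q = (0 - 47)*(19 - 15) = -47*4 = -188)
C(135, 10 - 1*89) - 1/Q = -150 - 1/(-188) = -150 - 1*(-1/188) = -150 + 1/188 = -28199/188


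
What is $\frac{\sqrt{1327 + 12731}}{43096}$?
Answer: $\frac{3 \sqrt{1562}}{43096} \approx 0.0027512$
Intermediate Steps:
$\frac{\sqrt{1327 + 12731}}{43096} = \sqrt{14058} \cdot \frac{1}{43096} = 3 \sqrt{1562} \cdot \frac{1}{43096} = \frac{3 \sqrt{1562}}{43096}$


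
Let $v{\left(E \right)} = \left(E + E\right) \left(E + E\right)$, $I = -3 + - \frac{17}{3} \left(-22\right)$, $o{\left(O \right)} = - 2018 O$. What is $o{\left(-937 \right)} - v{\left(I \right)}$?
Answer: $\frac{16484894}{9} \approx 1.8317 \cdot 10^{6}$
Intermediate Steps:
$I = \frac{365}{3}$ ($I = -3 + \left(-17\right) \frac{1}{3} \left(-22\right) = -3 - - \frac{374}{3} = -3 + \frac{374}{3} = \frac{365}{3} \approx 121.67$)
$v{\left(E \right)} = 4 E^{2}$ ($v{\left(E \right)} = 2 E 2 E = 4 E^{2}$)
$o{\left(-937 \right)} - v{\left(I \right)} = \left(-2018\right) \left(-937\right) - 4 \left(\frac{365}{3}\right)^{2} = 1890866 - 4 \cdot \frac{133225}{9} = 1890866 - \frac{532900}{9} = \frac{16484894}{9}$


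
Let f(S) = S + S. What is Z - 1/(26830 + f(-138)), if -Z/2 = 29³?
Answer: -1295251013/26554 ≈ -48778.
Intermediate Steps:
Z = -48778 (Z = -2*29³ = -2*24389 = -48778)
f(S) = 2*S
Z - 1/(26830 + f(-138)) = -48778 - 1/(26830 + 2*(-138)) = -48778 - 1/(26830 - 276) = -48778 - 1/26554 = -1295251013/26554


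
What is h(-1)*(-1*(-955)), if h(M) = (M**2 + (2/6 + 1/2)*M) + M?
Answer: -4775/6 ≈ -795.83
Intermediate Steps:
h(M) = M**2 + 11*M/6 (h(M) = (M**2 + (2*(1/6) + 1*(1/2))*M) + M = (M**2 + (1/3 + 1/2)*M) + M = (M**2 + 5*M/6) + M = M**2 + 11*M/6)
h(-1)*(-1*(-955)) = ((1/6)*(-1)*(11 + 6*(-1)))*(-1*(-955)) = ((1/6)*(-1)*(11 - 6))*955 = ((1/6)*(-1)*5)*955 = -5/6*955 = -4775/6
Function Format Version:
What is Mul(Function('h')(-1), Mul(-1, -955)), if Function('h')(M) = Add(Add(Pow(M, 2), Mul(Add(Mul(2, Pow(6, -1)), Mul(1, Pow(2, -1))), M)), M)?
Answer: Rational(-4775, 6) ≈ -795.83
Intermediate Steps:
Function('h')(M) = Add(Pow(M, 2), Mul(Rational(11, 6), M)) (Function('h')(M) = Add(Add(Pow(M, 2), Mul(Add(Mul(2, Rational(1, 6)), Mul(1, Rational(1, 2))), M)), M) = Add(Add(Pow(M, 2), Mul(Add(Rational(1, 3), Rational(1, 2)), M)), M) = Add(Add(Pow(M, 2), Mul(Rational(5, 6), M)), M) = Add(Pow(M, 2), Mul(Rational(11, 6), M)))
Mul(Function('h')(-1), Mul(-1, -955)) = Mul(Mul(Rational(1, 6), -1, Add(11, Mul(6, -1))), Mul(-1, -955)) = Mul(Mul(Rational(1, 6), -1, Add(11, -6)), 955) = Mul(Mul(Rational(1, 6), -1, 5), 955) = Mul(Rational(-5, 6), 955) = Rational(-4775, 6)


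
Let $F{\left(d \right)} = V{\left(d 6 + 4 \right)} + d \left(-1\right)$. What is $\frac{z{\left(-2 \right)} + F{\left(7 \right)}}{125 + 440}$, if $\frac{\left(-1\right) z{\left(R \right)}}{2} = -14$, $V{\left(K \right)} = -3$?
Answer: $\frac{18}{565} \approx 0.031858$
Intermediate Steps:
$z{\left(R \right)} = 28$ ($z{\left(R \right)} = \left(-2\right) \left(-14\right) = 28$)
$F{\left(d \right)} = -3 - d$ ($F{\left(d \right)} = -3 + d \left(-1\right) = -3 - d$)
$\frac{z{\left(-2 \right)} + F{\left(7 \right)}}{125 + 440} = \frac{28 - 10}{125 + 440} = \frac{28 - 10}{565} = \left(28 - 10\right) \frac{1}{565} = 18 \cdot \frac{1}{565} = \frac{18}{565}$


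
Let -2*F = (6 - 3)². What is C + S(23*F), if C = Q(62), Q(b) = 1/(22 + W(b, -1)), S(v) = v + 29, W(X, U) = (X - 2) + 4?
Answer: -3203/43 ≈ -74.488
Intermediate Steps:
W(X, U) = 2 + X (W(X, U) = (-2 + X) + 4 = 2 + X)
F = -9/2 (F = -(6 - 3)²/2 = -½*3² = -½*9 = -9/2 ≈ -4.5000)
S(v) = 29 + v
Q(b) = 1/(24 + b) (Q(b) = 1/(22 + (2 + b)) = 1/(24 + b))
C = 1/86 (C = 1/(24 + 62) = 1/86 ≈ 0.011628)
C + S(23*F) = 1/86 + (29 + 23*(-9/2)) = 1/86 + (29 - 207/2) = 1/86 - 149/2 = -3203/43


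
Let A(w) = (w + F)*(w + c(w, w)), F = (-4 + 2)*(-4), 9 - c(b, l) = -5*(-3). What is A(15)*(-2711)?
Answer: -561177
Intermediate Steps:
c(b, l) = -6 (c(b, l) = 9 - (-5)*(-3) = 9 - 1*15 = 9 - 15 = -6)
F = 8 (F = -2*(-4) = 8)
A(w) = (-6 + w)*(8 + w) (A(w) = (w + 8)*(w - 6) = (8 + w)*(-6 + w) = (-6 + w)*(8 + w))
A(15)*(-2711) = (-48 + 15**2 + 2*15)*(-2711) = (-48 + 225 + 30)*(-2711) = 207*(-2711) = -561177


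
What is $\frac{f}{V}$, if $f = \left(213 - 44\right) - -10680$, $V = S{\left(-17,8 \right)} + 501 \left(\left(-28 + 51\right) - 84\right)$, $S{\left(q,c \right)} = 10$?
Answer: $- \frac{10849}{30551} \approx -0.35511$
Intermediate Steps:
$V = -30551$ ($V = 10 + 501 \left(\left(-28 + 51\right) - 84\right) = 10 + 501 \left(23 - 84\right) = 10 + 501 \left(-61\right) = 10 - 30561 = -30551$)
$f = 10849$ ($f = \left(213 - 44\right) + 10680 = 169 + 10680 = 10849$)
$\frac{f}{V} = \frac{10849}{-30551} = 10849 \left(- \frac{1}{30551}\right) = - \frac{10849}{30551}$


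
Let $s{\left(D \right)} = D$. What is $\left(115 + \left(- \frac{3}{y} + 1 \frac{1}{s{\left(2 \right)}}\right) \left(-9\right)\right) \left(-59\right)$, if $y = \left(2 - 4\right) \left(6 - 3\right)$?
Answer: $-6254$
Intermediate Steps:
$y = -6$ ($y = \left(-2\right) 3 = -6$)
$\left(115 + \left(- \frac{3}{y} + 1 \frac{1}{s{\left(2 \right)}}\right) \left(-9\right)\right) \left(-59\right) = \left(115 + \left(- \frac{3}{-6} + 1 \cdot \frac{1}{2}\right) \left(-9\right)\right) \left(-59\right) = \left(115 + \left(\left(-3\right) \left(- \frac{1}{6}\right) + 1 \cdot \frac{1}{2}\right) \left(-9\right)\right) \left(-59\right) = \left(115 + \left(\frac{1}{2} + \frac{1}{2}\right) \left(-9\right)\right) \left(-59\right) = \left(115 + 1 \left(-9\right)\right) \left(-59\right) = \left(115 - 9\right) \left(-59\right) = 106 \left(-59\right) = -6254$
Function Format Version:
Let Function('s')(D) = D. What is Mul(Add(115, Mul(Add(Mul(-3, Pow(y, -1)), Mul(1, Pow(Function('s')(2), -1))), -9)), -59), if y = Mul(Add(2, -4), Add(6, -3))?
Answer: -6254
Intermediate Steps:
y = -6 (y = Mul(-2, 3) = -6)
Mul(Add(115, Mul(Add(Mul(-3, Pow(y, -1)), Mul(1, Pow(Function('s')(2), -1))), -9)), -59) = Mul(Add(115, Mul(Add(Mul(-3, Pow(-6, -1)), Mul(1, Pow(2, -1))), -9)), -59) = Mul(Add(115, Mul(Add(Mul(-3, Rational(-1, 6)), Mul(1, Rational(1, 2))), -9)), -59) = Mul(Add(115, Mul(Add(Rational(1, 2), Rational(1, 2)), -9)), -59) = Mul(Add(115, Mul(1, -9)), -59) = Mul(Add(115, -9), -59) = Mul(106, -59) = -6254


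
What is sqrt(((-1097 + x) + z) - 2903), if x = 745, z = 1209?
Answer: I*sqrt(2046) ≈ 45.233*I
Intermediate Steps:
sqrt(((-1097 + x) + z) - 2903) = sqrt(((-1097 + 745) + 1209) - 2903) = sqrt((-352 + 1209) - 2903) = sqrt(857 - 2903) = sqrt(-2046) = I*sqrt(2046)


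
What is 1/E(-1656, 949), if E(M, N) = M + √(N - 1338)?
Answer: -1656/2742725 - I*√389/2742725 ≈ -0.00060378 - 7.1911e-6*I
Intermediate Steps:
E(M, N) = M + √(-1338 + N)
1/E(-1656, 949) = 1/(-1656 + √(-1338 + 949)) = 1/(-1656 + √(-389)) = 1/(-1656 + I*√389)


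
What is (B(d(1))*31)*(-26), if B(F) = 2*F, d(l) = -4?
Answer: 6448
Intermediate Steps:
(B(d(1))*31)*(-26) = ((2*(-4))*31)*(-26) = -8*31*(-26) = -248*(-26) = 6448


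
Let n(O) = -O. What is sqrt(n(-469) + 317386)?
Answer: sqrt(317855) ≈ 563.79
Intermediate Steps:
sqrt(n(-469) + 317386) = sqrt(-1*(-469) + 317386) = sqrt(469 + 317386) = sqrt(317855)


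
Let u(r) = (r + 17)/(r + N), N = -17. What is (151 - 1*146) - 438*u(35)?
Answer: -3781/3 ≈ -1260.3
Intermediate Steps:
u(r) = (17 + r)/(-17 + r) (u(r) = (r + 17)/(r - 17) = (17 + r)/(-17 + r))
(151 - 1*146) - 438*u(35) = (151 - 1*146) - 438*(17 + 35)/(-17 + 35) = (151 - 146) - 438*52/18 = 5 - 73*52/3 = 5 - 438*26/9 = 5 - 3796/3 = -3781/3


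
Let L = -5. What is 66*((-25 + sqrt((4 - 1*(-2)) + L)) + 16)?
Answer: -528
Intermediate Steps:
66*((-25 + sqrt((4 - 1*(-2)) + L)) + 16) = 66*((-25 + sqrt((4 - 1*(-2)) - 5)) + 16) = 66*((-25 + sqrt((4 + 2) - 5)) + 16) = 66*((-25 + sqrt(6 - 5)) + 16) = 66*((-25 + sqrt(1)) + 16) = 66*((-25 + 1) + 16) = 66*(-24 + 16) = 66*(-8) = -528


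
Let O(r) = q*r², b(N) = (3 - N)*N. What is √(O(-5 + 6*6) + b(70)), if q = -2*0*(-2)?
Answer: I*√4690 ≈ 68.484*I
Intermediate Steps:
q = 0 (q = 0*(-2) = 0)
b(N) = N*(3 - N)
O(r) = 0 (O(r) = 0*r² = 0)
√(O(-5 + 6*6) + b(70)) = √(0 + 70*(3 - 1*70)) = √(0 + 70*(3 - 70)) = √(0 + 70*(-67)) = √(0 - 4690) = √(-4690) = I*√4690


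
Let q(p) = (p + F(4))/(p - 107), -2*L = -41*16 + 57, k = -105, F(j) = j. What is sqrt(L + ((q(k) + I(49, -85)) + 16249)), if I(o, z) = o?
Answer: sqrt(186494863)/106 ≈ 128.83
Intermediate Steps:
L = 599/2 (L = -(-41*16 + 57)/2 = -(-656 + 57)/2 = -1/2*(-599) = 599/2 ≈ 299.50)
q(p) = (4 + p)/(-107 + p) (q(p) = (p + 4)/(p - 107) = (4 + p)/(-107 + p))
sqrt(L + ((q(k) + I(49, -85)) + 16249)) = sqrt(599/2 + (((4 - 105)/(-107 - 105) + 49) + 16249)) = sqrt(599/2 + ((-101/(-212) + 49) + 16249)) = sqrt(599/2 + ((-1/212*(-101) + 49) + 16249)) = sqrt(599/2 + ((101/212 + 49) + 16249)) = sqrt(599/2 + (10489/212 + 16249)) = sqrt(599/2 + 3455277/212) = sqrt(3518771/212) = sqrt(186494863)/106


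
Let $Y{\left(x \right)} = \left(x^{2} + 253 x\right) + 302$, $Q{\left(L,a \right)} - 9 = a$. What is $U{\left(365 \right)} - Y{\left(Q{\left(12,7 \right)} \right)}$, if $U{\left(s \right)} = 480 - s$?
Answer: $-4491$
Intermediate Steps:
$Q{\left(L,a \right)} = 9 + a$
$Y{\left(x \right)} = 302 + x^{2} + 253 x$
$U{\left(365 \right)} - Y{\left(Q{\left(12,7 \right)} \right)} = \left(480 - 365\right) - \left(302 + \left(9 + 7\right)^{2} + 253 \left(9 + 7\right)\right) = \left(480 - 365\right) - \left(302 + 16^{2} + 253 \cdot 16\right) = 115 - \left(302 + 256 + 4048\right) = 115 - 4606 = -4491$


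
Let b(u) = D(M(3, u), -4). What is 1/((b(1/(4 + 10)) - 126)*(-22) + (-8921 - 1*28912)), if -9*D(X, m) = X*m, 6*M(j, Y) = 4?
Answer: -27/946823 ≈ -2.8516e-5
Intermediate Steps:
M(j, Y) = ⅔ (M(j, Y) = (⅙)*4 = ⅔)
D(X, m) = -X*m/9
b(u) = 8/27 (b(u) = -⅑*⅔*(-4) = 8/27)
1/((b(1/(4 + 10)) - 126)*(-22) + (-8921 - 1*28912)) = 1/((8/27 - 126)*(-22) + (-8921 - 1*28912)) = 1/(-3394/27*(-22) + (-8921 - 28912)) = 1/(74668/27 - 37833) = 1/(-946823/27) = -27/946823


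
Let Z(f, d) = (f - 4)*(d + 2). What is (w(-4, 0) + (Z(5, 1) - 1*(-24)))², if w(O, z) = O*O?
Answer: 1849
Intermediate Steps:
w(O, z) = O²
Z(f, d) = (-4 + f)*(2 + d)
(w(-4, 0) + (Z(5, 1) - 1*(-24)))² = ((-4)² + ((-8 - 4*1 + 2*5 + 1*5) - 1*(-24)))² = (16 + ((-8 - 4 + 10 + 5) + 24))² = (16 + (3 + 24))² = (16 + 27)² = 43² = 1849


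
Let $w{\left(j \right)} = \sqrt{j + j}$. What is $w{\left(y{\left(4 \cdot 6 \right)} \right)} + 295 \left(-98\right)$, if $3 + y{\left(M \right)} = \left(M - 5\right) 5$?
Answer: $-28910 + 2 \sqrt{46} \approx -28896.0$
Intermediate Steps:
$y{\left(M \right)} = -28 + 5 M$ ($y{\left(M \right)} = -3 + \left(M - 5\right) 5 = -3 + \left(-5 + M\right) 5 = -3 + \left(-25 + 5 M\right) = -28 + 5 M$)
$w{\left(j \right)} = \sqrt{2} \sqrt{j}$ ($w{\left(j \right)} = \sqrt{2 j} = \sqrt{2} \sqrt{j}$)
$w{\left(y{\left(4 \cdot 6 \right)} \right)} + 295 \left(-98\right) = \sqrt{2} \sqrt{-28 + 5 \cdot 4 \cdot 6} + 295 \left(-98\right) = \sqrt{2} \sqrt{-28 + 5 \cdot 24} - 28910 = \sqrt{2} \sqrt{-28 + 120} - 28910 = \sqrt{2} \sqrt{92} - 28910 = \sqrt{2} \cdot 2 \sqrt{23} - 28910 = 2 \sqrt{46} - 28910 = -28910 + 2 \sqrt{46}$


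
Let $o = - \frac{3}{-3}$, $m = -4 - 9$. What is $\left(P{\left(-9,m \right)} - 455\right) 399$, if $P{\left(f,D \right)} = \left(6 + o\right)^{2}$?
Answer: $-161994$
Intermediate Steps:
$m = -13$
$o = 1$ ($o = \left(-3\right) \left(- \frac{1}{3}\right) = 1$)
$P{\left(f,D \right)} = 49$ ($P{\left(f,D \right)} = \left(6 + 1\right)^{2} = 7^{2} = 49$)
$\left(P{\left(-9,m \right)} - 455\right) 399 = \left(49 - 455\right) 399 = \left(-406\right) 399 = -161994$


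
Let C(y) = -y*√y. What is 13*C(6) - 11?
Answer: -11 - 78*√6 ≈ -202.06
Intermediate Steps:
C(y) = -y^(3/2)
13*C(6) - 11 = 13*(-6^(3/2)) - 11 = 13*(-6*√6) - 11 = -78*√6 - 11 = -11 - 78*√6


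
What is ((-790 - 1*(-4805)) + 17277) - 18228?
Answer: 3064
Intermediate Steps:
((-790 - 1*(-4805)) + 17277) - 18228 = ((-790 + 4805) + 17277) - 18228 = (4015 + 17277) - 18228 = 21292 - 18228 = 3064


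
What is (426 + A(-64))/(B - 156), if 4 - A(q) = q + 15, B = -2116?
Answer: -479/2272 ≈ -0.21083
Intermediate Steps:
A(q) = -11 - q (A(q) = 4 - (q + 15) = 4 - (15 + q) = 4 + (-15 - q) = -11 - q)
(426 + A(-64))/(B - 156) = (426 + (-11 - 1*(-64)))/(-2116 - 156) = (426 + (-11 + 64))/(-2272) = (426 + 53)*(-1/2272) = 479*(-1/2272) = -479/2272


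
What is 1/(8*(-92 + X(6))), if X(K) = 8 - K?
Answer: -1/720 ≈ -0.0013889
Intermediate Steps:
1/(8*(-92 + X(6))) = 1/(8*(-92 + (8 - 1*6))) = 1/(8*(-92 + (8 - 6))) = 1/(8*(-92 + 2)) = 1/(8*(-90)) = 1/(-720) = -1/720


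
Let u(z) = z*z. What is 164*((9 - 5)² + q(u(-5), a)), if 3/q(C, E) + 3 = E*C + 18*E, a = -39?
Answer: 367319/140 ≈ 2623.7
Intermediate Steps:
u(z) = z²
q(C, E) = 3/(-3 + 18*E + C*E) (q(C, E) = 3/(-3 + (E*C + 18*E)) = 3/(-3 + (C*E + 18*E)) = 3/(-3 + (18*E + C*E)) = 3/(-3 + 18*E + C*E))
164*((9 - 5)² + q(u(-5), a)) = 164*((9 - 5)² + 3/(-3 + 18*(-39) + (-5)²*(-39))) = 164*(4² + 3/(-3 - 702 + 25*(-39))) = 164*(16 + 3/(-3 - 702 - 975)) = 164*(16 + 3/(-1680)) = 164*(16 + 3*(-1/1680)) = 164*(16 - 1/560) = 164*(8959/560) = 367319/140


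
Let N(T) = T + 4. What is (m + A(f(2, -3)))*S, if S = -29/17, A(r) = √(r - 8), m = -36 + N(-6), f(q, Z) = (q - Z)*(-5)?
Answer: 1102/17 - 29*I*√33/17 ≈ 64.823 - 9.7995*I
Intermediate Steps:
N(T) = 4 + T
f(q, Z) = -5*q + 5*Z
m = -38 (m = -36 + (4 - 6) = -36 - 2 = -38)
A(r) = √(-8 + r)
S = -29/17 (S = -29*1/17 = -29/17 ≈ -1.7059)
(m + A(f(2, -3)))*S = (-38 + √(-8 + (-5*2 + 5*(-3))))*(-29/17) = (-38 + √(-8 + (-10 - 15)))*(-29/17) = (-38 + √(-8 - 25))*(-29/17) = (-38 + √(-33))*(-29/17) = (-38 + I*√33)*(-29/17) = 1102/17 - 29*I*√33/17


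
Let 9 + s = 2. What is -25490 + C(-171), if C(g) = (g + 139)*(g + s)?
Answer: -19794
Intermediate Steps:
s = -7 (s = -9 + 2 = -7)
C(g) = (-7 + g)*(139 + g) (C(g) = (g + 139)*(g - 7) = (139 + g)*(-7 + g) = (-7 + g)*(139 + g))
-25490 + C(-171) = -25490 + (-973 + (-171)² + 132*(-171)) = -25490 + (-973 + 29241 - 22572) = -25490 + 5696 = -19794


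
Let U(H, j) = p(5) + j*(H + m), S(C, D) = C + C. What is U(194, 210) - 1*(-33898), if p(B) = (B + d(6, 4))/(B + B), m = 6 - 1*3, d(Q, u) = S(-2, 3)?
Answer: 752681/10 ≈ 75268.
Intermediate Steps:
S(C, D) = 2*C
d(Q, u) = -4 (d(Q, u) = 2*(-2) = -4)
m = 3 (m = 6 - 3 = 3)
p(B) = (-4 + B)/(2*B) (p(B) = (B - 4)/(B + B) = (-4 + B)/((2*B)) = (-4 + B)*(1/(2*B)) = (-4 + B)/(2*B))
U(H, j) = ⅒ + j*(3 + H) (U(H, j) = (½)*(-4 + 5)/5 + j*(H + 3) = (½)*(⅕)*1 + j*(3 + H) = ⅒ + j*(3 + H))
U(194, 210) - 1*(-33898) = (⅒ + 3*210 + 194*210) - 1*(-33898) = (⅒ + 630 + 40740) + 33898 = 413701/10 + 33898 = 752681/10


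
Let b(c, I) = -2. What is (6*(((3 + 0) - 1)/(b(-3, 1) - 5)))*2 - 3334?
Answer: -23362/7 ≈ -3337.4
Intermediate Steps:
(6*(((3 + 0) - 1)/(b(-3, 1) - 5)))*2 - 3334 = (6*(((3 + 0) - 1)/(-2 - 5)))*2 - 3334 = (6*((3 - 1)/(-7)))*2 - 3334 = (6*(2*(-⅐)))*2 - 3334 = (6*(-2/7))*2 - 3334 = -12/7*2 - 3334 = -24/7 - 3334 = -23362/7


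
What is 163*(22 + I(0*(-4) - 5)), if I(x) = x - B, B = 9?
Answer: 1304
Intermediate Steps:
I(x) = -9 + x (I(x) = x - 1*9 = x - 9 = -9 + x)
163*(22 + I(0*(-4) - 5)) = 163*(22 + (-9 + (0*(-4) - 5))) = 163*(22 + (-9 + (0 - 5))) = 163*(22 + (-9 - 5)) = 163*(22 - 14) = 163*8 = 1304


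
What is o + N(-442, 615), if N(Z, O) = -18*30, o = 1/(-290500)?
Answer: -156870001/290500 ≈ -540.00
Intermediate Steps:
o = -1/290500 ≈ -3.4423e-6
N(Z, O) = -540
o + N(-442, 615) = -1/290500 - 540 = -156870001/290500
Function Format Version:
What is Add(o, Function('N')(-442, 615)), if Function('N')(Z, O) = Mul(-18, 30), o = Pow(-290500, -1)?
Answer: Rational(-156870001, 290500) ≈ -540.00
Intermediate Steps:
o = Rational(-1, 290500) ≈ -3.4423e-6
Function('N')(Z, O) = -540
Add(o, Function('N')(-442, 615)) = Add(Rational(-1, 290500), -540) = Rational(-156870001, 290500)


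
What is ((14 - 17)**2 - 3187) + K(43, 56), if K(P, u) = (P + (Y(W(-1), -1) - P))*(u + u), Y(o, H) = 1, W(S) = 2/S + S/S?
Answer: -3066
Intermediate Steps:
W(S) = 1 + 2/S (W(S) = 2/S + 1 = 1 + 2/S)
K(P, u) = 2*u (K(P, u) = (P + (1 - P))*(u + u) = 1*(2*u) = 2*u)
((14 - 17)**2 - 3187) + K(43, 56) = ((14 - 17)**2 - 3187) + 2*56 = ((-3)**2 - 3187) + 112 = (9 - 3187) + 112 = -3178 + 112 = -3066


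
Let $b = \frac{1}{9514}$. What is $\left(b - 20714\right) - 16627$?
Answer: $- \frac{355262273}{9514} \approx -37341.0$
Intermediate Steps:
$b = \frac{1}{9514} \approx 0.00010511$
$\left(b - 20714\right) - 16627 = \left(\frac{1}{9514} - 20714\right) - 16627 = - \frac{197072995}{9514} - 16627 = - \frac{355262273}{9514}$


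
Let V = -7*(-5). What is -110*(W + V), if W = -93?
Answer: 6380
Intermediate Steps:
V = 35
-110*(W + V) = -110*(-93 + 35) = -110*(-58) = 6380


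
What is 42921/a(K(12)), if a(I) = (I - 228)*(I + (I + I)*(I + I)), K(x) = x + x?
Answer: -4769/52768 ≈ -0.090377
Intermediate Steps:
K(x) = 2*x
a(I) = (-228 + I)*(I + 4*I²) (a(I) = (-228 + I)*(I + (2*I)*(2*I)) = (-228 + I)*(I + 4*I²))
42921/a(K(12)) = 42921/(((2*12)*(-228 - 1822*12 + 4*(2*12)²))) = 42921/((24*(-228 - 911*24 + 4*24²))) = 42921/((24*(-228 - 21864 + 4*576))) = 42921/((24*(-228 - 21864 + 2304))) = 42921/((24*(-19788))) = 42921/(-474912) = 42921*(-1/474912) = -4769/52768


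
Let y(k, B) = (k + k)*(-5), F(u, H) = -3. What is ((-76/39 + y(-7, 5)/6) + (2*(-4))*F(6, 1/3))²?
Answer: 1729225/1521 ≈ 1136.9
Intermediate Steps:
y(k, B) = -10*k (y(k, B) = (2*k)*(-5) = -10*k)
((-76/39 + y(-7, 5)/6) + (2*(-4))*F(6, 1/3))² = ((-76/39 - 10*(-7)/6) + (2*(-4))*(-3))² = ((-76*1/39 + 70*(⅙)) - 8*(-3))² = ((-76/39 + 35/3) + 24)² = (379/39 + 24)² = (1315/39)² = 1729225/1521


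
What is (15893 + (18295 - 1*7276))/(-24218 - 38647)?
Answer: -26912/62865 ≈ -0.42809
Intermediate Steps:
(15893 + (18295 - 1*7276))/(-24218 - 38647) = (15893 + (18295 - 7276))/(-62865) = (15893 + 11019)*(-1/62865) = 26912*(-1/62865) = -26912/62865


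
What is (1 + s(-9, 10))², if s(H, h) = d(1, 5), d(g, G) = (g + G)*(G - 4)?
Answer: 49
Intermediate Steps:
d(g, G) = (-4 + G)*(G + g) (d(g, G) = (G + g)*(-4 + G) = (-4 + G)*(G + g))
s(H, h) = 6 (s(H, h) = 5² - 4*5 - 4*1 + 5*1 = 25 - 20 - 4 + 5 = 6)
(1 + s(-9, 10))² = (1 + 6)² = 7² = 49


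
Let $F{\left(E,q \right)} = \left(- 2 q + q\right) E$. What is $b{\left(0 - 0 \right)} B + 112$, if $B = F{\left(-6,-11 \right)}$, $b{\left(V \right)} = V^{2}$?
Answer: $112$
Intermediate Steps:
$F{\left(E,q \right)} = - E q$ ($F{\left(E,q \right)} = - q E = - E q$)
$B = -66$ ($B = \left(-1\right) \left(-6\right) \left(-11\right) = -66$)
$b{\left(0 - 0 \right)} B + 112 = \left(0 - 0\right)^{2} \left(-66\right) + 112 = \left(0 + 0\right)^{2} \left(-66\right) + 112 = 0^{2} \left(-66\right) + 112 = 0 \left(-66\right) + 112 = 0 + 112 = 112$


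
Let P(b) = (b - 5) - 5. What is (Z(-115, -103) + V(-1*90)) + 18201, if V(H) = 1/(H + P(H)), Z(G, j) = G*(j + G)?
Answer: 8221489/190 ≈ 43271.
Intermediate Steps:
P(b) = -10 + b (P(b) = (-5 + b) - 5 = -10 + b)
Z(G, j) = G*(G + j)
V(H) = 1/(-10 + 2*H) (V(H) = 1/(H + (-10 + H)) = 1/(-10 + 2*H))
(Z(-115, -103) + V(-1*90)) + 18201 = (-115*(-115 - 103) + 1/(2*(-5 - 1*90))) + 18201 = (-115*(-218) + 1/(2*(-5 - 90))) + 18201 = (25070 + (½)/(-95)) + 18201 = (25070 + (½)*(-1/95)) + 18201 = (25070 - 1/190) + 18201 = 4763299/190 + 18201 = 8221489/190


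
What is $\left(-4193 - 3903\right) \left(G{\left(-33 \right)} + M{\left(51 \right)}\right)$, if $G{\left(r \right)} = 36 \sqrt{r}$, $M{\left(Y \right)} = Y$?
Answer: $-412896 - 291456 i \sqrt{33} \approx -4.129 \cdot 10^{5} - 1.6743 \cdot 10^{6} i$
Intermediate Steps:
$\left(-4193 - 3903\right) \left(G{\left(-33 \right)} + M{\left(51 \right)}\right) = \left(-4193 - 3903\right) \left(36 \sqrt{-33} + 51\right) = - 8096 \left(36 i \sqrt{33} + 51\right) = - 8096 \left(51 + 36 i \sqrt{33}\right) = -412896 - 291456 i \sqrt{33}$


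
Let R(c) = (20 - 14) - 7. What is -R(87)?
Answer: 1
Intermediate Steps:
R(c) = -1 (R(c) = 6 - 7 = -1)
-R(87) = -1*(-1) = 1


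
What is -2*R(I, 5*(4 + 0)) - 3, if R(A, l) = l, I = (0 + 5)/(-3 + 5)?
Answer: -43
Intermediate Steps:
I = 5/2 ≈ 2.5000
-2*R(I, 5*(4 + 0)) - 3 = -10*(4 + 0) - 3 = -10*4 - 3 = -2*20 - 3 = -40 - 3 = -43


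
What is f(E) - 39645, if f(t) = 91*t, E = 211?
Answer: -20444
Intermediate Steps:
f(E) - 39645 = 91*211 - 39645 = 19201 - 39645 = -20444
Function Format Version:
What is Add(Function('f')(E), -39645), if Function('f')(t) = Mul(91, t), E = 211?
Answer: -20444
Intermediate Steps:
Add(Function('f')(E), -39645) = Add(Mul(91, 211), -39645) = Add(19201, -39645) = -20444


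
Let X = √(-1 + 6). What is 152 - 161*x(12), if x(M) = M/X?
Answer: 152 - 1932*√5/5 ≈ -712.02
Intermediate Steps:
X = √5 ≈ 2.2361
x(M) = M*√5/5 (x(M) = M/(√5) = M*(√5/5) = M*√5/5)
152 - 161*x(12) = 152 - 161*12*√5/5 = 152 - 1932*√5/5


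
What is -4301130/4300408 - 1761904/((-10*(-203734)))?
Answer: -2042471281379/1095174154340 ≈ -1.8650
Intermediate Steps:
-4301130/4300408 - 1761904/((-10*(-203734))) = -4301130*1/4300408 - 1761904/2037340 = -2150565/2150204 - 1761904*1/2037340 = -2150565/2150204 - 440476/509335 = -2042471281379/1095174154340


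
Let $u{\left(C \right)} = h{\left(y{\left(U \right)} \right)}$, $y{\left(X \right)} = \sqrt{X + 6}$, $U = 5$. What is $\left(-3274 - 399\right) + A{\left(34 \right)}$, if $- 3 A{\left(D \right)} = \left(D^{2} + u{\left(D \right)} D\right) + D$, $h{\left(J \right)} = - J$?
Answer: $- \frac{12209}{3} + \frac{34 \sqrt{11}}{3} \approx -4032.1$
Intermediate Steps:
$y{\left(X \right)} = \sqrt{6 + X}$
$u{\left(C \right)} = - \sqrt{11}$ ($u{\left(C \right)} = - \sqrt{6 + 5} = - \sqrt{11}$)
$A{\left(D \right)} = - \frac{D}{3} - \frac{D^{2}}{3} + \frac{D \sqrt{11}}{3}$ ($A{\left(D \right)} = - \frac{\left(D^{2} + - \sqrt{11} D\right) + D}{3} = - \frac{\left(D^{2} - D \sqrt{11}\right) + D}{3} = - \frac{D + D^{2} - D \sqrt{11}}{3} = - \frac{D}{3} - \frac{D^{2}}{3} + \frac{D \sqrt{11}}{3}$)
$\left(-3274 - 399\right) + A{\left(34 \right)} = \left(-3274 - 399\right) + \frac{1}{3} \cdot 34 \left(-1 + \sqrt{11} - 34\right) = -3673 + \frac{1}{3} \cdot 34 \left(-1 + \sqrt{11} - 34\right) = -3673 + \frac{1}{3} \cdot 34 \left(-35 + \sqrt{11}\right) = -3673 - \left(\frac{1190}{3} - \frac{34 \sqrt{11}}{3}\right) = - \frac{12209}{3} + \frac{34 \sqrt{11}}{3}$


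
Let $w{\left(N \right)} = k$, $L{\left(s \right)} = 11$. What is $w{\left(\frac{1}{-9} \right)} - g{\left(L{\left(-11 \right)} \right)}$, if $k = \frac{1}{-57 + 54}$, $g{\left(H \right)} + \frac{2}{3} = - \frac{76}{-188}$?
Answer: $- \frac{10}{141} \approx -0.070922$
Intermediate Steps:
$g{\left(H \right)} = - \frac{37}{141}$ ($g{\left(H \right)} = - \frac{2}{3} - \frac{76}{-188} = - \frac{2}{3} - - \frac{19}{47} = - \frac{2}{3} + \frac{19}{47} = - \frac{37}{141}$)
$k = - \frac{1}{3}$ ($k = \frac{1}{-3} = - \frac{1}{3} \approx -0.33333$)
$w{\left(N \right)} = - \frac{1}{3}$
$w{\left(\frac{1}{-9} \right)} - g{\left(L{\left(-11 \right)} \right)} = - \frac{1}{3} - - \frac{37}{141} = - \frac{1}{3} + \frac{37}{141} = - \frac{10}{141}$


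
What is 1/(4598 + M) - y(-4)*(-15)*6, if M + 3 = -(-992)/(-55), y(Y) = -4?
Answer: -90623825/251733 ≈ -360.00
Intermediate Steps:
M = -1157/55 (M = -3 - (-992)/(-55) = -3 - (-992)*(-1)/55 = -3 - 16*62/55 = -3 - 992/55 = -1157/55 ≈ -21.036)
1/(4598 + M) - y(-4)*(-15)*6 = 1/(4598 - 1157/55) - (-4*(-15))*6 = 1/(251733/55) - 60*6 = 55/251733 - 1*360 = 55/251733 - 360 = -90623825/251733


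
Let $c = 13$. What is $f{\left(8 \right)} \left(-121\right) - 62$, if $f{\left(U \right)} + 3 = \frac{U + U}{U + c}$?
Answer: $\frac{4385}{21} \approx 208.81$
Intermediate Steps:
$f{\left(U \right)} = -3 + \frac{2 U}{13 + U}$ ($f{\left(U \right)} = -3 + \frac{U + U}{U + 13} = -3 + \frac{2 U}{13 + U}$)
$f{\left(8 \right)} \left(-121\right) - 62 = \frac{-39 - 8}{13 + 8} \left(-121\right) - 62 = \frac{-39 - 8}{21} \left(-121\right) - 62 = \frac{1}{21} \left(-47\right) \left(-121\right) - 62 = \left(- \frac{47}{21}\right) \left(-121\right) - 62 = \frac{5687}{21} - 62 = \frac{4385}{21}$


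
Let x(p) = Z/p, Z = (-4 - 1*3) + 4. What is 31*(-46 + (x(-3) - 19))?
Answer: -1984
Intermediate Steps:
Z = -3 (Z = (-4 - 3) + 4 = -7 + 4 = -3)
x(p) = -3/p
31*(-46 + (x(-3) - 19)) = 31*(-46 + (-3/(-3) - 19)) = 31*(-46 + (-3*(-1/3) - 19)) = 31*(-46 + (1 - 19)) = 31*(-46 - 18) = 31*(-64) = -1984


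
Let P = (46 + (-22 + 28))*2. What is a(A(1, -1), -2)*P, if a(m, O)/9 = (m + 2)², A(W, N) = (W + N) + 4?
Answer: 33696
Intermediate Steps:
A(W, N) = 4 + N + W (A(W, N) = (N + W) + 4 = 4 + N + W)
a(m, O) = 9*(2 + m)² (a(m, O) = 9*(m + 2)² = 9*(2 + m)²)
P = 104 (P = (46 + 6)*2 = 52*2 = 104)
a(A(1, -1), -2)*P = (9*(2 + (4 - 1 + 1))²)*104 = (9*(2 + 4)²)*104 = (9*6²)*104 = (9*36)*104 = 324*104 = 33696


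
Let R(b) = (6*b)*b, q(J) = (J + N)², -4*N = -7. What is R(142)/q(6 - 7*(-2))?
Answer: 645248/2523 ≈ 255.75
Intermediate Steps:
N = 7/4 (N = -¼*(-7) = 7/4 ≈ 1.7500)
q(J) = (7/4 + J)² (q(J) = (J + 7/4)² = (7/4 + J)²)
R(b) = 6*b²
R(142)/q(6 - 7*(-2)) = (6*142²)/(((7 + 4*(6 - 7*(-2)))²/16)) = (6*20164)/(((7 + 4*(6 + 14))²/16)) = 120984/(((7 + 4*20)²/16)) = 120984/(((7 + 80)²/16)) = 120984/(((1/16)*87²)) = 120984/(((1/16)*7569)) = 120984/(7569/16) = 120984*(16/7569) = 645248/2523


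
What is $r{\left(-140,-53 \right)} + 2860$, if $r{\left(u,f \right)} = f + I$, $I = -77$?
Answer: $2730$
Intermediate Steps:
$r{\left(u,f \right)} = -77 + f$ ($r{\left(u,f \right)} = f - 77 = -77 + f$)
$r{\left(-140,-53 \right)} + 2860 = \left(-77 - 53\right) + 2860 = -130 + 2860 = 2730$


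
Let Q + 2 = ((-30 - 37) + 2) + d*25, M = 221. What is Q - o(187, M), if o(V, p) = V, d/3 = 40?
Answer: 2746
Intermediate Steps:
d = 120 (d = 3*40 = 120)
Q = 2933 (Q = -2 + (((-30 - 37) + 2) + 120*25) = -2 + ((-67 + 2) + 3000) = -2 + (-65 + 3000) = -2 + 2935 = 2933)
Q - o(187, M) = 2933 - 1*187 = 2933 - 187 = 2746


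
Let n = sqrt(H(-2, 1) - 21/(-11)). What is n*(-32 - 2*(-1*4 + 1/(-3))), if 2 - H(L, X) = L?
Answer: -70*sqrt(715)/33 ≈ -56.720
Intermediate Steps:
H(L, X) = 2 - L
n = sqrt(715)/11 (n = sqrt((2 - 1*(-2)) - 21/(-11)) = sqrt((2 + 2) - 21*(-1/11)) = sqrt(4 + 21/11) = sqrt(65/11) = sqrt(715)/11 ≈ 2.4309)
n*(-32 - 2*(-1*4 + 1/(-3))) = (sqrt(715)/11)*(-32 - 2*(-1*4 + 1/(-3))) = (sqrt(715)/11)*(-32 - 2*(-4 + 1*(-1/3))) = (sqrt(715)/11)*(-32 - 2*(-4 - 1/3)) = (sqrt(715)/11)*(-32 - 2*(-13/3)) = (sqrt(715)/11)*(-32 + 26/3) = (sqrt(715)/11)*(-70/3) = -70*sqrt(715)/33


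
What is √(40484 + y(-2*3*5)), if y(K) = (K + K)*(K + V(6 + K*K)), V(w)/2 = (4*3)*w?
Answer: 2*I*√315589 ≈ 1123.5*I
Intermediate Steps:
V(w) = 24*w (V(w) = 2*((4*3)*w) = 2*(12*w) = 24*w)
y(K) = 2*K*(144 + K + 24*K²) (y(K) = (K + K)*(K + 24*(6 + K*K)) = (2*K)*(K + 24*(6 + K²)) = (2*K)*(K + (144 + 24*K²)) = (2*K)*(144 + K + 24*K²) = 2*K*(144 + K + 24*K²))
√(40484 + y(-2*3*5)) = √(40484 + 2*(-2*3*5)*(144 - 2*3*5 + 24*(-2*3*5)²)) = √(40484 + 2*(-6*5)*(144 - 6*5 + 24*(-6*5)²)) = √(40484 + 2*(-30)*(144 - 30 + 24*(-30)²)) = √(40484 + 2*(-30)*(144 - 30 + 24*900)) = √(40484 + 2*(-30)*(144 - 30 + 21600)) = √(40484 + 2*(-30)*21714) = √(40484 - 1302840) = √(-1262356) = 2*I*√315589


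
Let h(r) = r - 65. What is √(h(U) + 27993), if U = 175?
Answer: √28103 ≈ 167.64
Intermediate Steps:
h(r) = -65 + r
√(h(U) + 27993) = √((-65 + 175) + 27993) = √(110 + 27993) = √28103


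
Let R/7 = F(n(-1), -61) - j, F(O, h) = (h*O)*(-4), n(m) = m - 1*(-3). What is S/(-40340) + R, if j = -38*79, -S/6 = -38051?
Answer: 492638947/20170 ≈ 24424.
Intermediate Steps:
S = 228306 (S = -6*(-38051) = 228306)
n(m) = 3 + m (n(m) = m + 3 = 3 + m)
j = -3002
F(O, h) = -4*O*h (F(O, h) = (O*h)*(-4) = -4*O*h)
R = 24430 (R = 7*(-4*(3 - 1)*(-61) - 1*(-3002)) = 7*(-4*2*(-61) + 3002) = 7*(488 + 3002) = 7*3490 = 24430)
S/(-40340) + R = 228306/(-40340) + 24430 = 228306*(-1/40340) + 24430 = -114153/20170 + 24430 = 492638947/20170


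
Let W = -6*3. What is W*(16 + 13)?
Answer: -522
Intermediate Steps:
W = -18
W*(16 + 13) = -18*(16 + 13) = -18*29 = -522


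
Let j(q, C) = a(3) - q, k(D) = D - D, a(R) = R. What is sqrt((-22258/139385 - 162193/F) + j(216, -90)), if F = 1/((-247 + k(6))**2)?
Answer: 2*I*sqrt(48061587333398736270)/139385 ≈ 99475.0*I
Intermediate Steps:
k(D) = 0
j(q, C) = 3 - q
F = 1/61009 (F = 1/((-247 + 0)**2) = 1/((-247)**2) = 1/61009 ≈ 1.6391e-5)
sqrt((-22258/139385 - 162193/F) + j(216, -90)) = sqrt((-22258/139385 - 162193/1/61009) + (3 - 1*216)) = sqrt((-22258*1/139385 - 162193*61009) + (3 - 216)) = sqrt((-22258/139385 - 9895232737) - 213) = sqrt(-1379247015069003/139385 - 213) = sqrt(-1379247044758008/139385) = 2*I*sqrt(48061587333398736270)/139385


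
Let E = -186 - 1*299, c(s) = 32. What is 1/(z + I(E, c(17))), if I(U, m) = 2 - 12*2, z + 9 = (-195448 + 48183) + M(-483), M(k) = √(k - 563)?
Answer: -73648/10848056331 - I*√1046/21696112662 ≈ -6.7891e-6 - 1.4907e-9*I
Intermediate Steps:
M(k) = √(-563 + k)
E = -485 (E = -186 - 299 = -485)
z = -147274 + I*√1046 (z = -9 + ((-195448 + 48183) + √(-563 - 483)) = -9 + (-147265 + √(-1046)) = -9 + (-147265 + I*√1046) = -147274 + I*√1046 ≈ -1.4727e+5 + 32.342*I)
I(U, m) = -22 (I(U, m) = 2 - 24 = -22)
1/(z + I(E, c(17))) = 1/((-147274 + I*√1046) - 22) = 1/(-147296 + I*√1046)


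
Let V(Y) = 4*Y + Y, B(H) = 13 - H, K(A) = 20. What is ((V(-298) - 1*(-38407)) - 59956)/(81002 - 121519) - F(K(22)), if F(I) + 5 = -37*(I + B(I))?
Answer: 19714301/40517 ≈ 486.57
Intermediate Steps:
F(I) = -486 (F(I) = -5 - 37*(I + (13 - I)) = -5 - 37*13 = -5 - 481 = -486)
V(Y) = 5*Y
((V(-298) - 1*(-38407)) - 59956)/(81002 - 121519) - F(K(22)) = ((5*(-298) - 1*(-38407)) - 59956)/(81002 - 121519) - 1*(-486) = ((-1490 + 38407) - 59956)/(-40517) + 486 = (36917 - 59956)*(-1/40517) + 486 = -23039*(-1/40517) + 486 = 23039/40517 + 486 = 19714301/40517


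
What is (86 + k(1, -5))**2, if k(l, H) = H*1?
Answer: 6561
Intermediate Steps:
k(l, H) = H
(86 + k(1, -5))**2 = (86 - 5)**2 = 81**2 = 6561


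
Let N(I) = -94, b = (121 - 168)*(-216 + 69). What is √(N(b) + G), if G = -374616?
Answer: I*√374710 ≈ 612.14*I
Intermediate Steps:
b = 6909 (b = -47*(-147) = 6909)
√(N(b) + G) = √(-94 - 374616) = √(-374710) = I*√374710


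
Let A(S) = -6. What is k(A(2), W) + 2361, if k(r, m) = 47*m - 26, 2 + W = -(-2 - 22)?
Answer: 3369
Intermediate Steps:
W = 22 (W = -2 - (-2 - 22) = -2 - 1*(-24) = -2 + 24 = 22)
k(r, m) = -26 + 47*m
k(A(2), W) + 2361 = (-26 + 47*22) + 2361 = (-26 + 1034) + 2361 = 1008 + 2361 = 3369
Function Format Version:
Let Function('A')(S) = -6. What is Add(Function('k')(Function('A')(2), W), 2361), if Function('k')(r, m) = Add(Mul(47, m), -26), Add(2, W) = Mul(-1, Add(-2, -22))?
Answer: 3369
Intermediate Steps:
W = 22 (W = Add(-2, Mul(-1, Add(-2, -22))) = Add(-2, Mul(-1, -24)) = Add(-2, 24) = 22)
Function('k')(r, m) = Add(-26, Mul(47, m))
Add(Function('k')(Function('A')(2), W), 2361) = Add(Add(-26, Mul(47, 22)), 2361) = Add(Add(-26, 1034), 2361) = Add(1008, 2361) = 3369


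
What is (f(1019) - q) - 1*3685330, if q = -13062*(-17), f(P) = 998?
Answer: -3906386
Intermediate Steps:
q = 222054
(f(1019) - q) - 1*3685330 = (998 - 1*222054) - 1*3685330 = (998 - 222054) - 3685330 = -221056 - 3685330 = -3906386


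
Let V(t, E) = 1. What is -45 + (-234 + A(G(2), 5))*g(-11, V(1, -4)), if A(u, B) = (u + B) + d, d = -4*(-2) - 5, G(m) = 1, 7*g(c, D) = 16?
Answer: -3915/7 ≈ -559.29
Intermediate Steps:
g(c, D) = 16/7 (g(c, D) = (1/7)*16 = 16/7)
d = 3 (d = 8 - 5 = 3)
A(u, B) = 3 + B + u (A(u, B) = (u + B) + 3 = (B + u) + 3 = 3 + B + u)
-45 + (-234 + A(G(2), 5))*g(-11, V(1, -4)) = -45 + (-234 + (3 + 5 + 1))*(16/7) = -45 + (-234 + 9)*(16/7) = -45 - 225*16/7 = -45 - 3600/7 = -3915/7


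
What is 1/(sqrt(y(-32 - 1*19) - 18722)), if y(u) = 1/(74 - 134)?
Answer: -2*I*sqrt(16849815)/1123321 ≈ -0.0073084*I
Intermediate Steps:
y(u) = -1/60 (y(u) = 1/(-60) = -1/60)
1/(sqrt(y(-32 - 1*19) - 18722)) = 1/(sqrt(-1/60 - 18722)) = 1/(sqrt(-1123321/60)) = 1/(I*sqrt(16849815)/30) = -2*I*sqrt(16849815)/1123321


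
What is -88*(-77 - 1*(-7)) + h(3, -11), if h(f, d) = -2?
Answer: 6158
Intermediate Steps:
-88*(-77 - 1*(-7)) + h(3, -11) = -88*(-77 - 1*(-7)) - 2 = -88*(-77 + 7) - 2 = -88*(-70) - 2 = 6160 - 2 = 6158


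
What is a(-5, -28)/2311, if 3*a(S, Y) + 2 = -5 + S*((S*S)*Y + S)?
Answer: 3518/6933 ≈ 0.50743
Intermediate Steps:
a(S, Y) = -7/3 + S*(S + Y*S²)/3 (a(S, Y) = -⅔ + (-5 + S*((S*S)*Y + S))/3 = -⅔ + (-5 + S*(S²*Y + S))/3 = -⅔ + (-5 + S*(Y*S² + S))/3 = -⅔ + (-5 + S*(S + Y*S²))/3 = -⅔ + (-5/3 + S*(S + Y*S²)/3) = -7/3 + S*(S + Y*S²)/3)
a(-5, -28)/2311 = (-7/3 + (⅓)*(-5)² + (⅓)*(-28)*(-5)³)/2311 = (-7/3 + (⅓)*25 + (⅓)*(-28)*(-125))*(1/2311) = (-7/3 + 25/3 + 3500/3)*(1/2311) = (3518/3)*(1/2311) = 3518/6933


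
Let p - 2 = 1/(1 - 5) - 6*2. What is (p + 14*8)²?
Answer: 165649/16 ≈ 10353.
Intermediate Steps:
p = -41/4 (p = 2 + (1/(1 - 5) - 6*2) = 2 + (1/(-4) - 12) = 2 + (-¼ - 12) = 2 - 49/4 = -41/4 ≈ -10.250)
(p + 14*8)² = (-41/4 + 14*8)² = (-41/4 + 112)² = (407/4)² = 165649/16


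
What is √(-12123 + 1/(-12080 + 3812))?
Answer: I*√207181538655/4134 ≈ 110.1*I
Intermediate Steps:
√(-12123 + 1/(-12080 + 3812)) = √(-12123 + 1/(-8268)) = √(-12123 - 1/8268) = √(-100232965/8268) = I*√207181538655/4134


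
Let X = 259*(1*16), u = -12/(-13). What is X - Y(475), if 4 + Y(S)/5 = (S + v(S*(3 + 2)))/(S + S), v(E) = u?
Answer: 10278893/2470 ≈ 4161.5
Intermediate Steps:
u = 12/13 (u = -12*(-1/13) = 12/13 ≈ 0.92308)
v(E) = 12/13
X = 4144 (X = 259*16 = 4144)
Y(S) = -20 + 5*(12/13 + S)/(2*S) (Y(S) = -20 + 5*((S + 12/13)/(S + S)) = -20 + 5*((12/13 + S)/((2*S))) = -20 + 5*((12/13 + S)*(1/(2*S))) = -20 + 5*((12/13 + S)/(2*S)) = -20 + 5*(12/13 + S)/(2*S))
X - Y(475) = 4144 - 5*(12 - 91*475)/(26*475) = 4144 - 5*(12 - 43225)/(26*475) = 4144 - 5*(-43213)/(26*475) = 4144 - 1*(-43213/2470) = 4144 + 43213/2470 = 10278893/2470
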